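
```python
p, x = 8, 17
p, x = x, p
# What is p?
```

Trace:
`p, x = 8, 17` → p = 8; x = 17
`p, x = x, p` → p = 17; x = 8
So p = 17

Answer: 17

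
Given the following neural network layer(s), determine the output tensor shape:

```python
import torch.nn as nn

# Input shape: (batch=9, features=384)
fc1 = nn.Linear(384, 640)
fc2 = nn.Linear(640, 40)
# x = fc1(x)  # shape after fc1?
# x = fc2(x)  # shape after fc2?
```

Input: (9, 384) -> after fc1: (9, 640) -> Output: (9, 40)

Answer: (9, 40)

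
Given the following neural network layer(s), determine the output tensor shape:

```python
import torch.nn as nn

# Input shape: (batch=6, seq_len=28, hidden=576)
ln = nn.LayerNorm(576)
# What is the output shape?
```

Input: (6, 28, 576) -> Output: (6, 28, 576)

Answer: (6, 28, 576)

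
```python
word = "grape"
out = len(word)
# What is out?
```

Trace:
`word = "grape"` → word = 'grape'
`out = len(word)` → out = 5
So out = 5

Answer: 5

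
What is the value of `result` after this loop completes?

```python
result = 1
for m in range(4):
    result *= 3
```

3^4 = 81
`result` takes the values: 1 → 3 → 9 → 27 → 81

Answer: 81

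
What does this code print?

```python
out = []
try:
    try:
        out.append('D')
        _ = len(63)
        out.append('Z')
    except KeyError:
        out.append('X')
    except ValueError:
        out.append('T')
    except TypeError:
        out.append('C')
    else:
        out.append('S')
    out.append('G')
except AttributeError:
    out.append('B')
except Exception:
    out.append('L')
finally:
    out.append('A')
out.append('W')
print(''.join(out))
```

Execution trace: 'D' (inner try body) → 'C' (inner except TypeError) → 'G' (try body, no exception) → 'A' (finally) → 'W' (after the try/except). Output: DCGAW

Answer: DCGAW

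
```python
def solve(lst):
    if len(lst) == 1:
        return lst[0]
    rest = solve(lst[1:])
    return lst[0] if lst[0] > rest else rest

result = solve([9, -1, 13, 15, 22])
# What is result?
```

Recursive max over [9, -1, 13, 15, 22] = 22

Answer: 22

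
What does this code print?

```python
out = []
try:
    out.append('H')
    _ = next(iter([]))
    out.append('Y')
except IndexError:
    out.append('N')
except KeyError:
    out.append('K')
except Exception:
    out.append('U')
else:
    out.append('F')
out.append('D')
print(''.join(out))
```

Execution trace: 'H' (try body) → 'U' (except Exception) → 'D' (after the try/except). Output: HUD

Answer: HUD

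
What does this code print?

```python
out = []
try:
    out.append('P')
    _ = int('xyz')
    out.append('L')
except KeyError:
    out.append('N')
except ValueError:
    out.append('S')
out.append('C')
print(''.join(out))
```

Execution trace: 'P' (try body) → 'S' (except ValueError) → 'C' (after the try/except). Output: PSC

Answer: PSC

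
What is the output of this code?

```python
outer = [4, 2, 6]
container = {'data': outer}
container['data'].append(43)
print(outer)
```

Key concept: dict holds reference to list.
Step by step:
`outer = [4, 2, 6]` → outer = [4, 2, 6]
`container = {'data': outer}` → container = {'data': [4, 2, 6]}
`container['data'].append(43)` → outer = [4, 2, 6, 43]; container = {'data': [4, 2, 6, 43]}
`print(outer)` → prints [4, 2, 6, 43]

Answer: [4, 2, 6, 43]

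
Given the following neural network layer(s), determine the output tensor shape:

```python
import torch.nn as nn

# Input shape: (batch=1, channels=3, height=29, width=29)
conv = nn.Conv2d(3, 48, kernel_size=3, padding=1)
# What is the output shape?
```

Input: (1, 3, 29, 29) -> Output: (1, 48, 29, 29)

Answer: (1, 48, 29, 29)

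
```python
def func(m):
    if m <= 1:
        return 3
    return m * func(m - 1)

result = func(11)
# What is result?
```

func(11) = 11 * 10 * 9 * 8 * 7 * 6 * 5 * 4 * 3 * 2 * 3 = 119750400

Answer: 119750400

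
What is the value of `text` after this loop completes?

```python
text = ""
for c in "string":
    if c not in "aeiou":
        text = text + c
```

Remove vowels from 'string'
`text` takes the values: "" → "s" → "st" → "str" → "strn" → "strng"

Answer: "strng"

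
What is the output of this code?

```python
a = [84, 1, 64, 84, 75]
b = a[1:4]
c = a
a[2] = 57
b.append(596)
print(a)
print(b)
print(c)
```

Key concept: slice vs alias.
Step by step:
`a = [84, 1, 64, 84, 75]` → a = [84, 1, 64, 84, 75]
`b = a[1:4]` → b = [1, 64, 84]
`c = a` → c = [84, 1, 64, 84, 75] (same object as a)
`a[2] = 57` → a = [84, 1, 57, 84, 75] (same object as c); c = [84, 1, 57, 84, 75] (same object as a)
`b.append(596)` → b = [1, 64, 84, 596]
`print(a)` → prints [84, 1, 57, 84, 75]
`print(b)` → prints [1, 64, 84, 596]
`print(c)` → prints [84, 1, 57, 84, 75]

Answer:
[84, 1, 57, 84, 75]
[1, 64, 84, 596]
[84, 1, 57, 84, 75]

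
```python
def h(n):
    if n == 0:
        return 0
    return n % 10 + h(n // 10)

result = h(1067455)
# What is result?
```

Sum of digits of 1067455: 5 + 5 + 4 + 7 + 6 + 0 + 1 = 28

Answer: 28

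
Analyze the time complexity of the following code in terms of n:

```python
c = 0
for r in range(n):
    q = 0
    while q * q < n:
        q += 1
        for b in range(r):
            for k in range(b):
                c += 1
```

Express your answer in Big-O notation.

Each loop level contributes: n × √n × n × n. Multiplying the contributions gives O(n^3√n).

Answer: O(n^3√n)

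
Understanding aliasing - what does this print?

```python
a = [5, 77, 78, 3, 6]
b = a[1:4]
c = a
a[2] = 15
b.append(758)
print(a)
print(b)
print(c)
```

Key concept: slice vs alias.
Step by step:
`a = [5, 77, 78, 3, 6]` → a = [5, 77, 78, 3, 6]
`b = a[1:4]` → b = [77, 78, 3]
`c = a` → c = [5, 77, 78, 3, 6] (same object as a)
`a[2] = 15` → a = [5, 77, 15, 3, 6] (same object as c); c = [5, 77, 15, 3, 6] (same object as a)
`b.append(758)` → b = [77, 78, 3, 758]
`print(a)` → prints [5, 77, 15, 3, 6]
`print(b)` → prints [77, 78, 3, 758]
`print(c)` → prints [5, 77, 15, 3, 6]

Answer:
[5, 77, 15, 3, 6]
[77, 78, 3, 758]
[5, 77, 15, 3, 6]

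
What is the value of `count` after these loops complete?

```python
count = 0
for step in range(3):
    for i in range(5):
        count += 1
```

3 * 5 = 15
`count` takes the values: 0 → 1 → 2 → 3 → 4 → 5 → 6 → 7 → 8 → 9 → 10 → 11 → 12 → 13 → 14 → 15

Answer: 15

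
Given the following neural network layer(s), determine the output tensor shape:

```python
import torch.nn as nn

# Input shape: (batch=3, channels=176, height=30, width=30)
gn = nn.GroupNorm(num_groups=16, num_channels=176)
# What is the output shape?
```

Input: (3, 176, 30, 30) -> Output: (3, 176, 30, 30)

Answer: (3, 176, 30, 30)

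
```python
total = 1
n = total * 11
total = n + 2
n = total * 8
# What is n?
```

Trace:
`total = 1` → total = 1
`n = total * 11` → n = 11
`total = n + 2` → total = 13
`n = total * 8` → n = 104
So n = 104

Answer: 104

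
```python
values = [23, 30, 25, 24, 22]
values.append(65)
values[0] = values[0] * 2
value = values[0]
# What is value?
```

Trace:
`values = [23, 30, 25, 24, 22]` → values = [23, 30, 25, 24, 22]
`values.append(65)` → values = [23, 30, 25, 24, 22, 65]
`values[0] = values[0] * 2` → values = [46, 30, 25, 24, 22, 65]
`value = values[0]` → value = 46
So value = 46

Answer: 46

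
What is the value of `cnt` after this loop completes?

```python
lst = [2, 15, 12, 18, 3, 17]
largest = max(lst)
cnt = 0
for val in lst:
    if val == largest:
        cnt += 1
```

Count of max value 18 in [2, 15, 12, 18, 3, 17]
`cnt` takes the values: 0 → 1

Answer: 1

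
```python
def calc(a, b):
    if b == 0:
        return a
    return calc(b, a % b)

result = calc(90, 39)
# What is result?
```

calc(90, 39) -> calc(39, 12) -> calc(12, 3) -> calc(3, 0) -> 3

Answer: 3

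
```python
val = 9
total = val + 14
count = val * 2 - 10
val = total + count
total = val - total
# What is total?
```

Trace:
`val = 9` → val = 9
`total = val + 14` → total = 23
`count = val * 2 - 10` → count = 8
`val = total + count` → val = 31
`total = val - total` → total = 8
So total = 8

Answer: 8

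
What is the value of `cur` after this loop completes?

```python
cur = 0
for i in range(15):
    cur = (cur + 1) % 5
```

Increment mod 5, 15 times = 0
`cur` takes the values: 0 → 1 → 2 → 3 → 4 → 0 → 1 → 2 → 3 → 4 → 0 → 1 → 2 → 3 → 4 → 0

Answer: 0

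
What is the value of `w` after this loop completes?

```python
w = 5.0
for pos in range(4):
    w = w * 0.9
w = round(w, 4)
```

Exponential decay: 5.0 * 0.9^4
`w` takes the values: 5.0 → 4.5 → 4.05 → 3.645 → 3.2805

Answer: 3.2805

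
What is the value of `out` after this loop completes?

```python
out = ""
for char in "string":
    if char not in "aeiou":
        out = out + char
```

Remove vowels from 'string'
`out` takes the values: "" → "s" → "st" → "str" → "strn" → "strng"

Answer: "strng"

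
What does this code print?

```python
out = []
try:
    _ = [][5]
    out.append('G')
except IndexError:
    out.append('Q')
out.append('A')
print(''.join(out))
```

Execution trace: 'Q' (except IndexError) → 'A' (after the try/except). Output: QA

Answer: QA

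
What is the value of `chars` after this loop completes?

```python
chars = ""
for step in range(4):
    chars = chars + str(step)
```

Concatenate digits 0 to 3
`chars` takes the values: "" → "0" → "01" → "012" → "0123"

Answer: "0123"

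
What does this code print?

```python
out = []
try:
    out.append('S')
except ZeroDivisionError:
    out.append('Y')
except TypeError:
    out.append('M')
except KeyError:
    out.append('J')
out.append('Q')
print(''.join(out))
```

Execution trace: 'S' (try body, no exception) → 'Q' (after the try/except). Output: SQ

Answer: SQ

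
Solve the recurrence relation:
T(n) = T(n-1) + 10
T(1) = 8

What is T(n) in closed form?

Unrolling: T(n) = T(1) + 10·(n-1) = 8 + 10(n-1) = 10n - 2.

Answer: T(n) = 10n - 2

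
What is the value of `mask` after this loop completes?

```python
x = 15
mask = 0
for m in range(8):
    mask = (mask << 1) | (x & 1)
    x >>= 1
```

Reverse lowest 8 bits of 15
`mask` takes the values: 0 → 1 → 3 → 7 → 15 → 30 → 60 → 120 → 240

Answer: 240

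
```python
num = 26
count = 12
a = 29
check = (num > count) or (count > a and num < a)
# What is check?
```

Trace:
`num = 26` → num = 26
`count = 12` → count = 12
`a = 29` → a = 29
`check = (num > count) or (count > a and num < a)` → check = True
So check = True

Answer: True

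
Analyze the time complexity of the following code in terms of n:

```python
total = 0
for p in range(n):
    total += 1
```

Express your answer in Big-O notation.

Each loop level contributes: n. Multiplying the contributions gives O(n).

Answer: O(n)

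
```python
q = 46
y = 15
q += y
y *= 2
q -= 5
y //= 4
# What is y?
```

Trace:
`q = 46` → q = 46
`y = 15` → y = 15
`q += y` → q = 61
`y *= 2` → y = 30
`q -= 5` → q = 56
`y //= 4` → y = 7
So y = 7

Answer: 7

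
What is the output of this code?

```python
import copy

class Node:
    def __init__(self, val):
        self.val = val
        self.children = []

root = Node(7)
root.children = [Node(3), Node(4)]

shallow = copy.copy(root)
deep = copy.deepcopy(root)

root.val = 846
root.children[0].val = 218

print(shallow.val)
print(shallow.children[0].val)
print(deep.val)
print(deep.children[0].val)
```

Key concept: deep copy with custom objects.
Step by step:
`root = Node(7)` → root = Node(val=7, children=[])
`root.children = [Node(3), Node(4)]` → root = Node(val=7, children=[Node(val=3, children=[]), Node(val=4, children=[])])
`shallow = copy.copy(root)` → shallow = Node(val=7, children=[Node(val=3, children=[]), Node(val=4, children=[])])
`deep = copy.deepcopy(root)` → deep = Node(val=7, children=[Node(val=3, children=[]), Node(val=4, children=[])])
`root.val = 846` → root = Node(val=846, children=[Node(val=3, children=[]), Node(val=4, children=[])])
`root.children[0].val = 218` → root = Node(val=846, children=[Node(val=218, children=[]), Node(val=4, children=[])]); shallow = Node(val=7, children=[Node(val=218, children=[]), Node(val=4, children=[])])
`print(shallow.val)` → prints 7
`print(shallow.children[0].val)` → prints 218
`print(deep.val)` → prints 7
`print(deep.children[0].val)` → prints 3

Answer:
7
218
7
3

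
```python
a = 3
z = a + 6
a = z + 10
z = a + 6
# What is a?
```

Trace:
`a = 3` → a = 3
`z = a + 6` → z = 9
`a = z + 10` → a = 19
`z = a + 6` → z = 25
So a = 19

Answer: 19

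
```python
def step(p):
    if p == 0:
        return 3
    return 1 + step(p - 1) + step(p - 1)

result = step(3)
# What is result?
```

step(p) = 1 + 2·step(p-1), step(0)=3. Closed form: (3+1)·2^3 - 1 = 31.

Answer: 31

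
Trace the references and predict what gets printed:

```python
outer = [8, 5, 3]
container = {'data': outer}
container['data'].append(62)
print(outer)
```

Key concept: dict holds reference to list.
Step by step:
`outer = [8, 5, 3]` → outer = [8, 5, 3]
`container = {'data': outer}` → container = {'data': [8, 5, 3]}
`container['data'].append(62)` → outer = [8, 5, 3, 62]; container = {'data': [8, 5, 3, 62]}
`print(outer)` → prints [8, 5, 3, 62]

Answer: [8, 5, 3, 62]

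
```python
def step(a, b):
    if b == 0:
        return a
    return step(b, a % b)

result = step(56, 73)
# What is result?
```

step(56, 73) -> step(73, 56) -> step(56, 17) -> step(17, 5) -> step(5, 2) -> step(2, 1) -> step(1, 0) -> 1

Answer: 1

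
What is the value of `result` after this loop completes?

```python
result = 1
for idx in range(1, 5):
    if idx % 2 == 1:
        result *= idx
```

Product of odd numbers 1 to 4
`result` takes the values: 1 → 3

Answer: 3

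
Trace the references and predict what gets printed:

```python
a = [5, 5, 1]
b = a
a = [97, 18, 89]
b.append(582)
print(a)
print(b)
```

Key concept: rebinding vs mutation: a is rebound to a new list, b still points at the original.
Step by step:
`a = [5, 5, 1]` → a = [5, 5, 1]
`b = a` → b = [5, 5, 1] (same object as a)
`a = [97, 18, 89]` → a = [97, 18, 89]
`b.append(582)` → b = [5, 5, 1, 582]
`print(a)` → prints [97, 18, 89]
`print(b)` → prints [5, 5, 1, 582]

Answer:
[97, 18, 89]
[5, 5, 1, 582]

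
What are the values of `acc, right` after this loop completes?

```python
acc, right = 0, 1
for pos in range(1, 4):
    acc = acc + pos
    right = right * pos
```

Sum and factorial of 1 to 3
`acc, right` takes the values: (0, 1) → (1, 1) → (3, 1) → (3, 2) → (6, 2) → (6, 6)

Answer: 6, 6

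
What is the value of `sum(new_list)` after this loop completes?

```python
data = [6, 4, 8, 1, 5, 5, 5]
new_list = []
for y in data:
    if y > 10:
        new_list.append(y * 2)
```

Sum of doubled values > 10
`new_list` takes the values: []
So `sum(new_list)` = 0

Answer: 0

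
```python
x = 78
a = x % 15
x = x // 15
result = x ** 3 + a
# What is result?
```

Trace:
`x = 78` → x = 78
`a = x % 15` → a = 3
`x = x // 15` → x = 5
`result = x ** 3 + a` → result = 128
So result = 128

Answer: 128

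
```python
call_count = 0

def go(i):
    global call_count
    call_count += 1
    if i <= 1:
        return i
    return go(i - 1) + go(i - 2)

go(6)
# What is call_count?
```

Calls(i) = 1 + Calls(i-1) + Calls(i-2); Calls(0)=Calls(1)=1. For i=6 this gives 25.

Answer: 25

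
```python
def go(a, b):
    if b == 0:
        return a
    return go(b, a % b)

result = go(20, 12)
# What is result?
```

go(20, 12) -> go(12, 8) -> go(8, 4) -> go(4, 0) -> 4

Answer: 4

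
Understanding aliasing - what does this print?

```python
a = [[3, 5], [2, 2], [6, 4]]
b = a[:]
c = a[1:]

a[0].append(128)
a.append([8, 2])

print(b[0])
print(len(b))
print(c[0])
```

Key concept: slice with nested mutation.
Step by step:
`a = [[3, 5], [2, 2], [6, 4]]` → a = [[3, 5], [2, 2], [6, 4]]
`b = a[:]` → b = [[3, 5], [2, 2], [6, 4]]
`c = a[1:]` → c = [[2, 2], [6, 4]]
`a[0].append(128)` → a = [[3, 5, 128], [2, 2], [6, 4]]; b = [[3, 5, 128], [2, 2], [6, 4]]
`a.append([8, 2])` → a = [[3, 5, 128], [2, 2], [6, 4], [8, 2]]
`print(b[0])` → prints [3, 5, 128]
`print(len(b))` → prints 3
`print(c[0])` → prints [2, 2]

Answer:
[3, 5, 128]
3
[2, 2]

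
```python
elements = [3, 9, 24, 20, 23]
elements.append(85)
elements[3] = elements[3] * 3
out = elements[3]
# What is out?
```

Trace:
`elements = [3, 9, 24, 20, 23]` → elements = [3, 9, 24, 20, 23]
`elements.append(85)` → elements = [3, 9, 24, 20, 23, 85]
`elements[3] = elements[3] * 3` → elements = [3, 9, 24, 60, 23, 85]
`out = elements[3]` → out = 60
So out = 60

Answer: 60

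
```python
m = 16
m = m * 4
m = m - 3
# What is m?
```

Trace:
`m = 16` → m = 16
`m = m * 4` → m = 64
`m = m - 3` → m = 61
So m = 61

Answer: 61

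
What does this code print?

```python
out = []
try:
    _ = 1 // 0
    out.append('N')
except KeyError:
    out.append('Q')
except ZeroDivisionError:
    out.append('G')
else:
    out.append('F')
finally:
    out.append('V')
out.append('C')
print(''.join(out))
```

Execution trace: 'G' (except ZeroDivisionError) → 'V' (finally) → 'C' (after the try/except). Output: GVC

Answer: GVC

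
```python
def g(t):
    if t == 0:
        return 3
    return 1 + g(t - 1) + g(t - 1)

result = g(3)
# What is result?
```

g(t) = 1 + 2·g(t-1), g(0)=3. Closed form: (3+1)·2^3 - 1 = 31.

Answer: 31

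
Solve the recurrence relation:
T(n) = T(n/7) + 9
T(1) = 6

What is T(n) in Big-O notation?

Each step divides n by 7 and adds 9. After log_7(n) steps we reach T(1)=6. So T(n) = 9·log_7(n) + 6 = O(log n).

Answer: O(log n)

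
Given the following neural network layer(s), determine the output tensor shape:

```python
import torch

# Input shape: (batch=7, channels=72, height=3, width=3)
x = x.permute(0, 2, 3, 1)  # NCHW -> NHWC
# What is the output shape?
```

Input: (7, 72, 3, 3) -> Output: (7, 3, 3, 72)

Answer: (7, 3, 3, 72)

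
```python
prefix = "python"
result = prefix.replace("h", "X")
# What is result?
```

Trace:
`prefix = "python"` → prefix = 'python'
`result = prefix.replace("h", "X")` → result = 'pytXon'
So result = 'pytXon'

Answer: 'pytXon'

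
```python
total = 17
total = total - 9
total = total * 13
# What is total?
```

Trace:
`total = 17` → total = 17
`total = total - 9` → total = 8
`total = total * 13` → total = 104
So total = 104

Answer: 104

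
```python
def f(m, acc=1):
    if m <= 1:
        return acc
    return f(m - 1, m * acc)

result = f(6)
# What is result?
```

Accumulator trace (n, acc): (6, 1) -> (5, 6) -> (4, 30) -> (3, 120) -> (2, 360) -> (1, 720) -> return 720

Answer: 720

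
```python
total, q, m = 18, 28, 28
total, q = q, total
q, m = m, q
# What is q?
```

Trace:
`total, q, m = 18, 28, 28` → total = 18; q = 28; m = 28
`total, q = q, total` → total = 28; q = 18
`q, m = m, q` → q = 28; m = 18
So q = 28

Answer: 28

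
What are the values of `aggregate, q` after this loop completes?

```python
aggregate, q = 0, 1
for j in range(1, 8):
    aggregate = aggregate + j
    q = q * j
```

Sum and factorial of 1 to 7
`aggregate, q` takes the values: (0, 1) → (1, 1) → (3, 1) → (3, 2) → (6, 2) → (6, 6) → (10, 6) → (10, 24) → (15, 24) → (15, 120) → (21, 120) → (21, 720) → (28, 720) → (28, 5040)

Answer: 28, 5040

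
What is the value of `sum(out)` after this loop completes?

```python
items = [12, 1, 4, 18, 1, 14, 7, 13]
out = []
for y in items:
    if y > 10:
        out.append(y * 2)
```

Sum of doubled values > 10
`out` takes the values: [] → [24] → [24, 36] → [24, 36, 28] → [24, 36, 28, 26]
So `sum(out)` = 114

Answer: 114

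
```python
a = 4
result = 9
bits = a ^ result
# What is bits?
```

Trace:
`a = 4` → a = 4
`result = 9` → result = 9
`bits = a ^ result` → bits = 13
So bits = 13

Answer: 13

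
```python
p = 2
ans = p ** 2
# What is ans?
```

Trace:
`p = 2` → p = 2
`ans = p ** 2` → ans = 4
So ans = 4

Answer: 4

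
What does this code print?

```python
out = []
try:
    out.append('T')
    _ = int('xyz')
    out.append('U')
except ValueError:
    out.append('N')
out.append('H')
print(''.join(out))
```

Execution trace: 'T' (try body) → 'N' (except ValueError) → 'H' (after the try/except). Output: TNH

Answer: TNH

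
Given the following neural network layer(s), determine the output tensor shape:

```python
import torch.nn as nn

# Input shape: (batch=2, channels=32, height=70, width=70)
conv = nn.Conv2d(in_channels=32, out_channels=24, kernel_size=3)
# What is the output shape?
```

Input: (2, 32, 70, 70) -> Output: (2, 24, 68, 68)

Answer: (2, 24, 68, 68)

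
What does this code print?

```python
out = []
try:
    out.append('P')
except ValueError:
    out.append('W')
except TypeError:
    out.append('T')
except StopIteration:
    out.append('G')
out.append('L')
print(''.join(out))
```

Execution trace: 'P' (try body, no exception) → 'L' (after the try/except). Output: PL

Answer: PL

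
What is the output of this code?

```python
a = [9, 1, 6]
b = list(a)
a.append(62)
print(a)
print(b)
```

Key concept: list() constructor creates copy.
Step by step:
`a = [9, 1, 6]` → a = [9, 1, 6]
`b = list(a)` → b = [9, 1, 6]
`a.append(62)` → a = [9, 1, 6, 62]
`print(a)` → prints [9, 1, 6, 62]
`print(b)` → prints [9, 1, 6]

Answer:
[9, 1, 6, 62]
[9, 1, 6]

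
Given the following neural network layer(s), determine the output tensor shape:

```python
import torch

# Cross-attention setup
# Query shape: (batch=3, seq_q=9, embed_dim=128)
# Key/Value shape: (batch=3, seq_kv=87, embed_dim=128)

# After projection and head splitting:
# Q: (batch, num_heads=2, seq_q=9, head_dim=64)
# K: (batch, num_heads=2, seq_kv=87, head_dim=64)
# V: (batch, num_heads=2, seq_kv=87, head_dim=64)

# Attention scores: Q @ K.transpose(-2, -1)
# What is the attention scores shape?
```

Input: (3, 9, 128) -> Output: (3, 2, 9, 87)

Answer: (3, 2, 9, 87)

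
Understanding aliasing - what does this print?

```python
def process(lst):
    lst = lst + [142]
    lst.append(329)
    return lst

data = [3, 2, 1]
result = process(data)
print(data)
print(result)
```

Key concept: rebinding parameter vs mutation.
Step by step:
`data = [3, 2, 1]` → data = [3, 2, 1]
`result = process(data)` → result = [3, 2, 1, 142, 329]
`print(data)` → prints [3, 2, 1]
`print(result)` → prints [3, 2, 1, 142, 329]

Answer:
[3, 2, 1]
[3, 2, 1, 142, 329]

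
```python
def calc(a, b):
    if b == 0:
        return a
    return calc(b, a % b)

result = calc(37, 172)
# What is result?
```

calc(37, 172) -> calc(172, 37) -> calc(37, 24) -> calc(24, 13) -> calc(13, 11) -> calc(11, 2) -> calc(2, 1) -> calc(1, 0) -> 1

Answer: 1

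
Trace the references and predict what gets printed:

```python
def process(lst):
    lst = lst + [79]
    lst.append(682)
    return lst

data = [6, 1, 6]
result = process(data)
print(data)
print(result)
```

Key concept: rebinding parameter vs mutation.
Step by step:
`data = [6, 1, 6]` → data = [6, 1, 6]
`result = process(data)` → result = [6, 1, 6, 79, 682]
`print(data)` → prints [6, 1, 6]
`print(result)` → prints [6, 1, 6, 79, 682]

Answer:
[6, 1, 6]
[6, 1, 6, 79, 682]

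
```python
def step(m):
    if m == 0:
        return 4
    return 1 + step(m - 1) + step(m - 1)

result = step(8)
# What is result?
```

step(m) = 1 + 2·step(m-1), step(0)=4. Closed form: (4+1)·2^8 - 1 = 1279.

Answer: 1279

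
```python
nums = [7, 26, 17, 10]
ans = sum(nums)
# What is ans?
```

Trace:
`nums = [7, 26, 17, 10]` → nums = [7, 26, 17, 10]
`ans = sum(nums)` → ans = 60
So ans = 60

Answer: 60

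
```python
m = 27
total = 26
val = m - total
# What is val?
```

Trace:
`m = 27` → m = 27
`total = 26` → total = 26
`val = m - total` → val = 1
So val = 1

Answer: 1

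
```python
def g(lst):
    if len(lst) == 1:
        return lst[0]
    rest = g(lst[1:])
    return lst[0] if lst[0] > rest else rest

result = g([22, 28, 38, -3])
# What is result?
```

Recursive max over [22, 28, 38, -3] = 38

Answer: 38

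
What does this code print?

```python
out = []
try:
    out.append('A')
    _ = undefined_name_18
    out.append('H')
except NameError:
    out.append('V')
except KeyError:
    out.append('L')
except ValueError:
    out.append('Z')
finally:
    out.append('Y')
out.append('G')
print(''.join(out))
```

Execution trace: 'A' (try body) → 'V' (except NameError) → 'Y' (finally) → 'G' (after the try/except). Output: AVYG

Answer: AVYG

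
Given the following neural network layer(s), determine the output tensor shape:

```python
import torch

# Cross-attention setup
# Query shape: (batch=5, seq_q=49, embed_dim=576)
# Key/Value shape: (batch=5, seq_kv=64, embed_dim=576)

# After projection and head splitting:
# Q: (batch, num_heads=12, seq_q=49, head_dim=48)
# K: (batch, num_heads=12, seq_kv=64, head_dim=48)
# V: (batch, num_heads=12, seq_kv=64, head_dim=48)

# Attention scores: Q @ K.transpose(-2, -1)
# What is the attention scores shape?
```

Input: (5, 49, 576) -> Output: (5, 12, 49, 64)

Answer: (5, 12, 49, 64)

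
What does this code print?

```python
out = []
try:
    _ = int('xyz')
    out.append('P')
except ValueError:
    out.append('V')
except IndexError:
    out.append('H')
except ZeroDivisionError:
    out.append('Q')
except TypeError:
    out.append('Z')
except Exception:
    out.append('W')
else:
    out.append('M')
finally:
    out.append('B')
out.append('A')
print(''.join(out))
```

Execution trace: 'V' (except ValueError) → 'B' (finally) → 'A' (after the try/except). Output: VBA

Answer: VBA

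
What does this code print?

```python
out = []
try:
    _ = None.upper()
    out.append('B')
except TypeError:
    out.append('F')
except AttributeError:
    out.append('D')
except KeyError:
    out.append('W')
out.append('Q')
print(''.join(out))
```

Execution trace: 'D' (except AttributeError) → 'Q' (after the try/except). Output: DQ

Answer: DQ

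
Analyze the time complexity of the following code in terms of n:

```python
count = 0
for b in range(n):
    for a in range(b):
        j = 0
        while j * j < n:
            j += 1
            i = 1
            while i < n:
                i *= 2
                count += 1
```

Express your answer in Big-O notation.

Each loop level contributes: n × n × √n × log n. Multiplying the contributions gives O(n^2√n log n).

Answer: O(n^2√n log n)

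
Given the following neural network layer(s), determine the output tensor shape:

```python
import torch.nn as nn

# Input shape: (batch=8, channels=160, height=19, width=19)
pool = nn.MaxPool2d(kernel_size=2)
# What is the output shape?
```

Input: (8, 160, 19, 19) -> Output: (8, 160, 9, 9)

Answer: (8, 160, 9, 9)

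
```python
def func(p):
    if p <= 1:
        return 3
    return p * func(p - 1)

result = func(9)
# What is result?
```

func(9) = 9 * 8 * 7 * 6 * 5 * 4 * 3 * 2 * 3 = 1088640

Answer: 1088640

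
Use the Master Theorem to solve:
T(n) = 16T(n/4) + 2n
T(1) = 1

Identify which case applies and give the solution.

a=16, b=4, f(n)=2n. log_4(16) = 2. Since c=1 < 2, Case 1 applies: T(n) = Θ(n^log_b(a)) = O(n^2).

Answer: O(n^2) - Case 1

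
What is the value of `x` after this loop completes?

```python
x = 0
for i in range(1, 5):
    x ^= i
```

XOR of 1 to 4
`x` takes the values: 0 → 1 → 3 → 0 → 4

Answer: 4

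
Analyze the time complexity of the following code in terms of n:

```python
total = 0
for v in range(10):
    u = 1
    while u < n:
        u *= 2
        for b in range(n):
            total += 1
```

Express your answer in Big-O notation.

Each loop level contributes: 1 × log n × n. Multiplying the contributions gives O(n log n).

Answer: O(n log n)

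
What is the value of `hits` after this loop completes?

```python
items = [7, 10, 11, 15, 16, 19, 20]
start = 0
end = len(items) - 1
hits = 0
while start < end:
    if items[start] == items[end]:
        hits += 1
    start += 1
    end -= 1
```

Count matching pairs from ends
`hits` takes the values: 0

Answer: 0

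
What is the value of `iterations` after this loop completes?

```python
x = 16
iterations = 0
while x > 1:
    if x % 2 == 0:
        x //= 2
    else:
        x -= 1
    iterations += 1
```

Steps to reduce 16 to 1
`iterations` takes the values: 0 → 1 → 2 → 3 → 4

Answer: 4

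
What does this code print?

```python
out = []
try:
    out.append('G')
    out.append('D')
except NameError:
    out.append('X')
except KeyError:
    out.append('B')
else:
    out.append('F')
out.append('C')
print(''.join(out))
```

Execution trace: 'G' (try body) → 'D' (try body, no exception) → 'F' (else) → 'C' (after the try/except). Output: GDFC

Answer: GDFC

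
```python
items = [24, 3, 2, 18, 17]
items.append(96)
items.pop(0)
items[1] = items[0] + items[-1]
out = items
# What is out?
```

Trace:
`items = [24, 3, 2, 18, 17]` → items = [24, 3, 2, 18, 17]
`items.append(96)` → items = [24, 3, 2, 18, 17, 96]
`items.pop(0)` → items = [3, 2, 18, 17, 96]
`items[1] = items[0] + items[-1]` → items = [3, 99, 18, 17, 96]
`out = items` → out = [3, 99, 18, 17, 96]
So out = [3, 99, 18, 17, 96]

Answer: [3, 99, 18, 17, 96]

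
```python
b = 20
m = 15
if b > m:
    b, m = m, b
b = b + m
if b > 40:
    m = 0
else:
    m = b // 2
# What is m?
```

Trace:
`b = 20` → b = 20
`m = 15` → m = 15
`if b > m: ...` → b > m is True → b = 15; m = 20
`b = b + m` → b = 35
`if b > 40: ...` → b > 40 is False, take else branch → m = 17
So m = 17

Answer: 17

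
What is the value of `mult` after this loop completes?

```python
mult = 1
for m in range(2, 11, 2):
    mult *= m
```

Product of even numbers 2 to 10
`mult` takes the values: 1 → 2 → 8 → 48 → 384 → 3840

Answer: 3840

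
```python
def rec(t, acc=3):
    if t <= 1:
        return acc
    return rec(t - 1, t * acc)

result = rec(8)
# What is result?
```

Accumulator trace (n, acc): (8, 3) -> (7, 24) -> (6, 168) -> (5, 1008) -> (4, 5040) -> (3, 20160) -> (2, 60480) -> (1, 120960) -> return 120960

Answer: 120960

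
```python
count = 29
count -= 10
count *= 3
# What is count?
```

Trace:
`count = 29` → count = 29
`count -= 10` → count = 19
`count *= 3` → count = 57
So count = 57

Answer: 57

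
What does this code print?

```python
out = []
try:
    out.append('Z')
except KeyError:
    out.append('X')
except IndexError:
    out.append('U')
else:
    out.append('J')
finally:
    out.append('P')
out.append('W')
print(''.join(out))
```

Execution trace: 'Z' (try body, no exception) → 'J' (else) → 'P' (finally) → 'W' (after the try/except). Output: ZJPW

Answer: ZJPW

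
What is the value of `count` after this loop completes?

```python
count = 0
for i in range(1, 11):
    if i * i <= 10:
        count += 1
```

Count numbers where i² ≤ 10
`count` takes the values: 0 → 1 → 2 → 3

Answer: 3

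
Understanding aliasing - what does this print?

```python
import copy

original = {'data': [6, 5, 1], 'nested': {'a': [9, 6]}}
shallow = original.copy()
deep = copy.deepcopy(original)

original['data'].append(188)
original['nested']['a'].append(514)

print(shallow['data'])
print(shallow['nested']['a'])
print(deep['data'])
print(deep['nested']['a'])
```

Key concept: comparing shallow vs deep copy.
Step by step:
`original = {'data': [6, 5, 1], 'nested': {'a': [9, 6]}}` → original = {'data': [6, 5, 1], 'nested': {'a': [9, 6]}}
`shallow = original.copy()` → shallow = {'data': [6, 5, 1], 'nested': {'a': [9, 6]}}
`deep = copy.deepcopy(original)` → deep = {'data': [6, 5, 1], 'nested': {'a': [9, 6]}}
`original['data'].append(188)` → original = {'data': [6, 5, 1, 188], 'nested': {'a': [9, 6]}}; shallow = {'data': [6, 5, 1, 188], 'nested': {'a': [9, 6]}}
`original['nested']['a'].append(514)` → original = {'data': [6, 5, 1, 188], 'nested': {'a': [9, 6, 514]}}; shallow = {'data': [6, 5, 1, 188], 'nested': {'a': [9, 6, 514]}}
`print(shallow['data'])` → prints [6, 5, 1, 188]
`print(shallow['nested']['a'])` → prints [9, 6, 514]
`print(deep['data'])` → prints [6, 5, 1]
`print(deep['nested']['a'])` → prints [9, 6]

Answer:
[6, 5, 1, 188]
[9, 6, 514]
[6, 5, 1]
[9, 6]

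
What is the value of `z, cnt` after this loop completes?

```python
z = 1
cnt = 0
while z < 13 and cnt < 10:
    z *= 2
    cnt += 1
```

Double until >= 13 or 10 iterations
`z, cnt` takes the values: (1, 0) → (2, 0) → (2, 1) → (4, 1) → (4, 2) → (8, 2) → (8, 3) → (16, 3) → (16, 4)

Answer: 16, 4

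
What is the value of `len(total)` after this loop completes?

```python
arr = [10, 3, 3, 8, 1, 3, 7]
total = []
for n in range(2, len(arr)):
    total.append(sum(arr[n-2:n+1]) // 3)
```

Number of 3-element averages
`total` takes the values: [] → [5] → [5, 4] → [5, 4, 4] → [5, 4, 4, 4] → [5, 4, 4, 4, 3]
So `len(total)` = 5

Answer: 5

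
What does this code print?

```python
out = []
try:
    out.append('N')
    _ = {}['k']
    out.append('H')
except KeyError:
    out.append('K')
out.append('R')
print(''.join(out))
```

Execution trace: 'N' (try body) → 'K' (except KeyError) → 'R' (after the try/except). Output: NKR

Answer: NKR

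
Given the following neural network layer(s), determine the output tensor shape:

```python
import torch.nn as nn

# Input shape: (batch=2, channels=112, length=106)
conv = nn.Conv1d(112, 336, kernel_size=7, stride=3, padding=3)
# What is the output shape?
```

Input: (2, 112, 106) -> Output: (2, 336, 36)

Answer: (2, 336, 36)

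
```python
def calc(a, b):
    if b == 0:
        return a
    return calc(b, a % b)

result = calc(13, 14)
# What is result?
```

calc(13, 14) -> calc(14, 13) -> calc(13, 1) -> calc(1, 0) -> 1

Answer: 1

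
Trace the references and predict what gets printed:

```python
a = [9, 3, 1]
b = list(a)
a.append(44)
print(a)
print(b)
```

Key concept: list() constructor creates copy.
Step by step:
`a = [9, 3, 1]` → a = [9, 3, 1]
`b = list(a)` → b = [9, 3, 1]
`a.append(44)` → a = [9, 3, 1, 44]
`print(a)` → prints [9, 3, 1, 44]
`print(b)` → prints [9, 3, 1]

Answer:
[9, 3, 1, 44]
[9, 3, 1]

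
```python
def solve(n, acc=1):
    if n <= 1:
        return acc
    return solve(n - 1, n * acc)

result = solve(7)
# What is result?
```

Accumulator trace (n, acc): (7, 1) -> (6, 7) -> (5, 42) -> (4, 210) -> (3, 840) -> (2, 2520) -> (1, 5040) -> return 5040

Answer: 5040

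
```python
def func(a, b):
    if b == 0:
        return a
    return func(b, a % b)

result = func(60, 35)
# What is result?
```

func(60, 35) -> func(35, 25) -> func(25, 10) -> func(10, 5) -> func(5, 0) -> 5

Answer: 5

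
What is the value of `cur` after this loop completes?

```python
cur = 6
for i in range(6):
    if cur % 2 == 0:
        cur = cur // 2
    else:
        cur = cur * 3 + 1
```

Collatz-style transformation from 6
`cur` takes the values: 6 → 3 → 10 → 5 → 16 → 8 → 4

Answer: 4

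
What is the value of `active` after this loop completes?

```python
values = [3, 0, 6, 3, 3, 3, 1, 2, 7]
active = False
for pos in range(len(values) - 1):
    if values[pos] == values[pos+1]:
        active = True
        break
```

Check consecutive duplicates in [3, 0, 6, 3, 3, 3, 1, 2, 7]
`active` takes the values: False → True

Answer: True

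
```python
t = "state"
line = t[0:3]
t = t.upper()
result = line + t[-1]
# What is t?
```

Trace:
`t = "state"` → t = 'state'
`line = t[0:3]` → line = 'sta'
`t = t.upper()` → t = 'STATE'
`result = line + t[-1]` → result = 'staE'
So t = 'STATE'

Answer: 'STATE'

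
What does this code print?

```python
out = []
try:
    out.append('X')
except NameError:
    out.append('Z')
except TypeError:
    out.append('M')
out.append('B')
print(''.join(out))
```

Execution trace: 'X' (try body, no exception) → 'B' (after the try/except). Output: XB

Answer: XB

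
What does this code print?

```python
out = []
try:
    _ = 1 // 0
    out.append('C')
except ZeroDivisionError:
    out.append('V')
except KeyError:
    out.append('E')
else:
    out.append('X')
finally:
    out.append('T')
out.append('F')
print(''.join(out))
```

Execution trace: 'V' (except ZeroDivisionError) → 'T' (finally) → 'F' (after the try/except). Output: VTF

Answer: VTF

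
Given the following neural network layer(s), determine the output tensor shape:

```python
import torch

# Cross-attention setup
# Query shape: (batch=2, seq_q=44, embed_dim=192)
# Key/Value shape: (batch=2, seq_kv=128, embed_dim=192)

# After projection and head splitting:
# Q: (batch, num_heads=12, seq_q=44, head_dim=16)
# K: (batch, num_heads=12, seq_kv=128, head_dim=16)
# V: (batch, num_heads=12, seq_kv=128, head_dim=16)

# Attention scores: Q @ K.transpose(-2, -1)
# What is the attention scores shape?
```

Input: (2, 44, 192) -> Output: (2, 12, 44, 128)

Answer: (2, 12, 44, 128)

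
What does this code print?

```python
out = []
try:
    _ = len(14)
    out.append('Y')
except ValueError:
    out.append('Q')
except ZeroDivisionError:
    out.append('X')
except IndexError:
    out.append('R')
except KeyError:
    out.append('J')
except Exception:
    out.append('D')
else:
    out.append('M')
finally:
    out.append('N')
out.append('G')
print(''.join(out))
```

Execution trace: 'D' (except Exception) → 'N' (finally) → 'G' (after the try/except). Output: DNG

Answer: DNG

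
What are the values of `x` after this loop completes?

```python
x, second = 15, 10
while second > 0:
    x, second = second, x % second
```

GCD of 15 and 10
`x` takes the values: 15 → 10 → 5

Answer: 5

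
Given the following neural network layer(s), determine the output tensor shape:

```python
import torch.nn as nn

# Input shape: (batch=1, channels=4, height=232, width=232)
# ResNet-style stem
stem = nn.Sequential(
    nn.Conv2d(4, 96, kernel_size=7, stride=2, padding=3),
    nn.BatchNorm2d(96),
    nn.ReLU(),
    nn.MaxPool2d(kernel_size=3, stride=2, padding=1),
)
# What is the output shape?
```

Input: (1, 4, 232, 232) -> after Conv2d 7x7 stride=2: (1, 96, 116, 116) -> Output: (1, 96, 58, 58)

Answer: (1, 96, 58, 58)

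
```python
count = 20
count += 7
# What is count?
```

Trace:
`count = 20` → count = 20
`count += 7` → count = 27
So count = 27

Answer: 27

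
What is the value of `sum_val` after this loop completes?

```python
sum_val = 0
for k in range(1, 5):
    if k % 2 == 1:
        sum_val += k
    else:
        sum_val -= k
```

Add odd, subtract even
`sum_val` takes the values: 0 → 1 → -1 → 2 → -2

Answer: -2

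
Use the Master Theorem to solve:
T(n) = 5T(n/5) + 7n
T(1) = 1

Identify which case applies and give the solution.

a=5, b=5, f(n)=7n. log_5(5) = 1. Since c=1 = 1, Case 2 applies: T(n) = Θ(n^log_b(a) · log n) = O(n log n).

Answer: O(n log n) - Case 2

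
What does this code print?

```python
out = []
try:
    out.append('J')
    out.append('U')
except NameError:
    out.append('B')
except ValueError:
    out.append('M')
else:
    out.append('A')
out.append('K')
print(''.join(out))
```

Execution trace: 'J' (try body) → 'U' (try body, no exception) → 'A' (else) → 'K' (after the try/except). Output: JUAK

Answer: JUAK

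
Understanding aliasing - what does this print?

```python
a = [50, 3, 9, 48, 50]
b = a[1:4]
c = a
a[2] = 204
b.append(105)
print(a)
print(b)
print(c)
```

Key concept: slice vs alias.
Step by step:
`a = [50, 3, 9, 48, 50]` → a = [50, 3, 9, 48, 50]
`b = a[1:4]` → b = [3, 9, 48]
`c = a` → c = [50, 3, 9, 48, 50] (same object as a)
`a[2] = 204` → a = [50, 3, 204, 48, 50] (same object as c); c = [50, 3, 204, 48, 50] (same object as a)
`b.append(105)` → b = [3, 9, 48, 105]
`print(a)` → prints [50, 3, 204, 48, 50]
`print(b)` → prints [3, 9, 48, 105]
`print(c)` → prints [50, 3, 204, 48, 50]

Answer:
[50, 3, 204, 48, 50]
[3, 9, 48, 105]
[50, 3, 204, 48, 50]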